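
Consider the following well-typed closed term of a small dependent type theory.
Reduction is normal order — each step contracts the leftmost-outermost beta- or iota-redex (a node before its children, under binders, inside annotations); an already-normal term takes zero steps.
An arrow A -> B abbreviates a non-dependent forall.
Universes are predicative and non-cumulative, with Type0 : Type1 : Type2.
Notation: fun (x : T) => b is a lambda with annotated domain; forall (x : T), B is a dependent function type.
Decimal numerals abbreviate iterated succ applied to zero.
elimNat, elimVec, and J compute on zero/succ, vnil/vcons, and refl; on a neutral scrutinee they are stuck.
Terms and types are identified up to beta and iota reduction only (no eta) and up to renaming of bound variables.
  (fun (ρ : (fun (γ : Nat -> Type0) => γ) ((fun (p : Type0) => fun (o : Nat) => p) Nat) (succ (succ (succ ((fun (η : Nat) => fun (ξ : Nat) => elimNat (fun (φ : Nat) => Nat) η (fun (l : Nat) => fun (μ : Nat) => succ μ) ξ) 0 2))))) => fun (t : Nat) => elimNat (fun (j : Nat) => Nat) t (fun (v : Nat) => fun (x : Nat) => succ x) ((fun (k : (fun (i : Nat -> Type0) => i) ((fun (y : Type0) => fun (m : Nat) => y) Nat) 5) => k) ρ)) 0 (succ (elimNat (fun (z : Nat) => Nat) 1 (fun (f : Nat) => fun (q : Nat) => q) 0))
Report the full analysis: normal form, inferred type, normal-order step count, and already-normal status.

reduced normal form:
  2
inferred type:
  Nat
steps to reach normal form (normal order): 5
term was already normal: no
first contracted redex: a beta-redex


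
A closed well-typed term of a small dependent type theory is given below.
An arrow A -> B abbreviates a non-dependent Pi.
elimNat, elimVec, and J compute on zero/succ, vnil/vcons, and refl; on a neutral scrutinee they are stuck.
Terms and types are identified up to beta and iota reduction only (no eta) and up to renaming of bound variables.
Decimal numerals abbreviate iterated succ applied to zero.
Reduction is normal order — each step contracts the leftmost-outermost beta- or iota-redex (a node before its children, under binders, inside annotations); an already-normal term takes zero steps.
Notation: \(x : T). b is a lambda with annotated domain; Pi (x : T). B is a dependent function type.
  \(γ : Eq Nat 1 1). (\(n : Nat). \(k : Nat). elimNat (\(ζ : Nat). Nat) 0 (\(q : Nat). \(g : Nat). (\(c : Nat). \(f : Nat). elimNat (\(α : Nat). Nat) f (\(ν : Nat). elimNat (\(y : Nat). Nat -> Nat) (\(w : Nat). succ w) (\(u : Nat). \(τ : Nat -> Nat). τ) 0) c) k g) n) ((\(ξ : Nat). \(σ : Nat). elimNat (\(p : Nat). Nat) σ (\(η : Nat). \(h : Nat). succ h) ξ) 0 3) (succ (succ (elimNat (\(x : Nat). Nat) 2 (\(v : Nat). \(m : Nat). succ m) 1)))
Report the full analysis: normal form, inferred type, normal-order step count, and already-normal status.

normal form:
  \(γ : Eq Nat 1 1). 15
the term's type:
  Eq Nat 1 1 -> Nat
steps to reach normal form (normal order): 40
term was already normal: no
first redex: a beta-redex


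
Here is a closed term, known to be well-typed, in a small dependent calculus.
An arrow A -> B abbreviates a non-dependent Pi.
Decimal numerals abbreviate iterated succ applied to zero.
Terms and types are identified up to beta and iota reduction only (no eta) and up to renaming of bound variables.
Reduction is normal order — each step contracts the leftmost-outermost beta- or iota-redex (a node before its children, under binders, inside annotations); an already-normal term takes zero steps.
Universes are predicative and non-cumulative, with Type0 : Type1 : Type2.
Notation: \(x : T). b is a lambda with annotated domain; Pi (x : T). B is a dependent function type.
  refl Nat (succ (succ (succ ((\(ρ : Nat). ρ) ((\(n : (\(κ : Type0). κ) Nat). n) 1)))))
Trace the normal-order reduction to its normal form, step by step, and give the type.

normal-order reduction:
  refl Nat (succ (succ (succ ((\(ρ : Nat). ρ) ((\(n : (\(κ : Type0). κ) Nat). n) 1)))))
  ~> refl Nat (succ (succ (succ ((\(ρ : (\(n : Type0). n) Nat). ρ) 1))))
  ~> refl Nat 4
the term's type:
  Eq Nat 4 4


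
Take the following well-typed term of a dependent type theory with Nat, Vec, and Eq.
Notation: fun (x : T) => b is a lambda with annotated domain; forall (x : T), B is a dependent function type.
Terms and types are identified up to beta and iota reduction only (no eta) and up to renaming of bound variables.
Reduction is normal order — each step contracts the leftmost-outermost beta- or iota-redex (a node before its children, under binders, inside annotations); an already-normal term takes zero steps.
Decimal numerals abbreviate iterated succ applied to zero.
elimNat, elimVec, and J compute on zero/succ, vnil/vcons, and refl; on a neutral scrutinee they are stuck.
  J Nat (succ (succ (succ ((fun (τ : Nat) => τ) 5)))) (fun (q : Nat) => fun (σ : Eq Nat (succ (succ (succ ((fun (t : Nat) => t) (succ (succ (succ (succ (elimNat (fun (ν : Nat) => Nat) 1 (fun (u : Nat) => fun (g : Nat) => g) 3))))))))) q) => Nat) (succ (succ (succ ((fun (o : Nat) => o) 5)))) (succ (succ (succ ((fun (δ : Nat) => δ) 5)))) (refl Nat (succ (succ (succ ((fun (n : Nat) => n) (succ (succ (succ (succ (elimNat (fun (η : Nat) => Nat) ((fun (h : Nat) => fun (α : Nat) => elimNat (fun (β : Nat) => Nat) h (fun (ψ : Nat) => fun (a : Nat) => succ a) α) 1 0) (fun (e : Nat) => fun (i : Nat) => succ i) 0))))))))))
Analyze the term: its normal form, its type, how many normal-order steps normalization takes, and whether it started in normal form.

resulting normal form:
  8
type:
  Nat
steps to reach normal form (normal order): 2
already normal: no
first redex: a J iota-redex


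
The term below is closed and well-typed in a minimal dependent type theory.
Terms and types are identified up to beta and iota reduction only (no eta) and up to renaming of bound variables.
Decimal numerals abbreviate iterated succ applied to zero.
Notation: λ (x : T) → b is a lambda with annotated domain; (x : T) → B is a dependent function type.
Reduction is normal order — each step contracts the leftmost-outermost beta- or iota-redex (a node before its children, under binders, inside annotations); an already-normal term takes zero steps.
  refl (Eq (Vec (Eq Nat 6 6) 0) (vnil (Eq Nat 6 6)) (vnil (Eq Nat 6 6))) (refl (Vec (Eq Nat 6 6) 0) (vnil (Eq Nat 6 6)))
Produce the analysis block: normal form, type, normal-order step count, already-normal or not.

normal form:
  refl (Eq (Vec (Eq Nat 6 6) 0) (vnil (Eq Nat 6 6)) (vnil (Eq Nat 6 6))) (refl (Vec (Eq Nat 6 6) 0) (vnil (Eq Nat 6 6)))
the term's type:
  Eq (Eq (Vec (Eq Nat 6 6) 0) (vnil (Eq Nat 6 6)) (vnil (Eq Nat 6 6))) (refl (Vec (Eq Nat 6 6) 0) (vnil (Eq Nat 6 6))) (refl (Vec (Eq Nat 6 6) 0) (vnil (Eq Nat 6 6)))
reduction steps (normal order): 0
already normal: yes


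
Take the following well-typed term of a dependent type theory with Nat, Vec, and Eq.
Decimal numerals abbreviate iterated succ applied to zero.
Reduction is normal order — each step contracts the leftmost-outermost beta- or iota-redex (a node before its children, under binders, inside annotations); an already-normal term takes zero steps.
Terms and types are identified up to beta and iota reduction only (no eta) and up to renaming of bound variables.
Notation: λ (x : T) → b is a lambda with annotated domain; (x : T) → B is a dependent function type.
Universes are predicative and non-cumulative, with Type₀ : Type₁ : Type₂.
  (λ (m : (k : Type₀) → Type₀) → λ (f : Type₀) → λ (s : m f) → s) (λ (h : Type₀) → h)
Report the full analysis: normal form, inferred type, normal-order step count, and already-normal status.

normal form:
  λ (m : Type₀) → λ (k : m) → k
the term's type:
  (m : Type₀) → (k : m) → m
reduction steps (normal order): 2
started in normal form: no
first redex: a beta-redex


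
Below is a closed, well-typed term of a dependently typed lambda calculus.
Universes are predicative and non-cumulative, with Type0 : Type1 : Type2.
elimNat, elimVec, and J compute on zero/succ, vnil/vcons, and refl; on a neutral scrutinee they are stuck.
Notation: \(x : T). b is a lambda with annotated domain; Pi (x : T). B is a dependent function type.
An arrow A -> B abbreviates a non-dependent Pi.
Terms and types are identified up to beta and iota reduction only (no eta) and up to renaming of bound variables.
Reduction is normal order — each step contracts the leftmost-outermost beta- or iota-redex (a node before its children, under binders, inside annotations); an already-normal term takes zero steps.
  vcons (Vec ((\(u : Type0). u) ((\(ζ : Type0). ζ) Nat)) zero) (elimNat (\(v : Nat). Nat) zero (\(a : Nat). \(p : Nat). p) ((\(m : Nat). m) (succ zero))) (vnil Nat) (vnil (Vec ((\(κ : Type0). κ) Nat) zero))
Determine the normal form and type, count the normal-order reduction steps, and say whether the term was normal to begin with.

reduced normal form:
  vcons (Vec Nat zero) zero (vnil Nat) (vnil (Vec Nat zero))
the term's type:
  Vec (Vec Nat zero) (succ zero)
steps to reach normal form (normal order): 8
term was already normal: no
first contracted redex: a beta-redex


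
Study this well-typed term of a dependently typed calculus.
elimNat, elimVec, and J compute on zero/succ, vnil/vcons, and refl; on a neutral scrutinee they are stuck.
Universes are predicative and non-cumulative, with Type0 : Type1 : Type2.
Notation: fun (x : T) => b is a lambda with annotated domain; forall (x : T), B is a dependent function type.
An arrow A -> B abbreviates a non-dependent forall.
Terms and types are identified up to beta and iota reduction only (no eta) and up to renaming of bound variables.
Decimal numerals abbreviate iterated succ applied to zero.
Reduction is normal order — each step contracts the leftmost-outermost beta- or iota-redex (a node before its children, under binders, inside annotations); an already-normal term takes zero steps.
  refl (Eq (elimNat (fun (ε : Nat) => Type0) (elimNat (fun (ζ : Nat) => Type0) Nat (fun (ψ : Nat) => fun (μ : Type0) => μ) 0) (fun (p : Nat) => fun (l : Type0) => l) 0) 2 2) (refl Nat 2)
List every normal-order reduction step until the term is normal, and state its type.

normal-order reduction:
  refl (Eq (elimNat (fun (ε : Nat) => Type0) (elimNat (fun (ζ : Nat) => Type0) Nat (fun (ψ : Nat) => fun (μ : Type0) => μ) 0) (fun (p : Nat) => fun (l : Type0) => l) 0) 2 2) (refl Nat 2)
  ~> refl (Eq (elimNat (fun (ε : Nat) => Type0) Nat (fun (ζ : Nat) => fun (ψ : Type0) => ψ) 0) 2 2) (refl Nat 2)
  ~> refl (Eq Nat 2 2) (refl Nat 2)
type:
  Eq (Eq Nat 2 2) (refl Nat 2) (refl Nat 2)


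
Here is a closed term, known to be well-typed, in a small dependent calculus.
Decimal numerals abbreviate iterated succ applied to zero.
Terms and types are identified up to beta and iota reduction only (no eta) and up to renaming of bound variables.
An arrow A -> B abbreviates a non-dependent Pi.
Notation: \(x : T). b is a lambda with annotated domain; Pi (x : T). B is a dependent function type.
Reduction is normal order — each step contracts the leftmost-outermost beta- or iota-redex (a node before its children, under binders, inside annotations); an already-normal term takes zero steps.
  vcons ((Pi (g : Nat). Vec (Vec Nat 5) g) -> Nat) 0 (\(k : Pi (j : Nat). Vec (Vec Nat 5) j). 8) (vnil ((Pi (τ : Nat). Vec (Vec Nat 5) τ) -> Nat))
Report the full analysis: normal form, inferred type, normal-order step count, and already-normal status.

resulting normal form:
  vcons ((Pi (g : Nat). Vec (Vec Nat 5) g) -> Nat) 0 (\(k : Pi (j : Nat). Vec (Vec Nat 5) j). 8) (vnil ((Pi (τ : Nat). Vec (Vec Nat 5) τ) -> Nat))
the term's type:
  Vec ((Pi (g : Nat). Vec (Vec Nat 5) g) -> Nat) 1
reduction steps (normal order): 0
term was already normal: yes


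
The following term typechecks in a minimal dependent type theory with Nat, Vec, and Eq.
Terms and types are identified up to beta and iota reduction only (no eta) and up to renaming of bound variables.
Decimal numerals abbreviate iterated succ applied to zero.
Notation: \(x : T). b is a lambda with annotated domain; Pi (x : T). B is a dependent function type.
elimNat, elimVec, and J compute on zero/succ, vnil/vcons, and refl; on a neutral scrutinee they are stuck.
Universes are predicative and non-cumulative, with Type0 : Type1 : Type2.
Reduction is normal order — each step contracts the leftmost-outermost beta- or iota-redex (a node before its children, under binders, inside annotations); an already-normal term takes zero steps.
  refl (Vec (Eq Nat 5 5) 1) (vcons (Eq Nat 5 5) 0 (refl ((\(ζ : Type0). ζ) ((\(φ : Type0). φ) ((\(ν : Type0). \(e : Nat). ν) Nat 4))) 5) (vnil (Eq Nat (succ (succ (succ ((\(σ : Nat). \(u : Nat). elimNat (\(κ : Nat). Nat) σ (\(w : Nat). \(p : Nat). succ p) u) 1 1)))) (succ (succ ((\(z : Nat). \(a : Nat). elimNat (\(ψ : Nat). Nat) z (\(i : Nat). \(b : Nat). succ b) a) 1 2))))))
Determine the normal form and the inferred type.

normal form:
  refl (Vec (Eq Nat 5 5) 1) (vcons (Eq Nat 5 5) 0 (refl Nat 5) (vnil (Eq Nat 5 5)))
type:
  Eq (Vec (Eq Nat 5 5) 1) (vcons (Eq Nat 5 5) 0 (refl Nat 5) (vnil (Eq Nat 5 5))) (vcons (Eq Nat 5 5) 0 (refl Nat 5) (vnil (Eq Nat 5 5)))
observation: the first redex contracted is a beta-redex; the normal form is reached in 19 normal-order steps.


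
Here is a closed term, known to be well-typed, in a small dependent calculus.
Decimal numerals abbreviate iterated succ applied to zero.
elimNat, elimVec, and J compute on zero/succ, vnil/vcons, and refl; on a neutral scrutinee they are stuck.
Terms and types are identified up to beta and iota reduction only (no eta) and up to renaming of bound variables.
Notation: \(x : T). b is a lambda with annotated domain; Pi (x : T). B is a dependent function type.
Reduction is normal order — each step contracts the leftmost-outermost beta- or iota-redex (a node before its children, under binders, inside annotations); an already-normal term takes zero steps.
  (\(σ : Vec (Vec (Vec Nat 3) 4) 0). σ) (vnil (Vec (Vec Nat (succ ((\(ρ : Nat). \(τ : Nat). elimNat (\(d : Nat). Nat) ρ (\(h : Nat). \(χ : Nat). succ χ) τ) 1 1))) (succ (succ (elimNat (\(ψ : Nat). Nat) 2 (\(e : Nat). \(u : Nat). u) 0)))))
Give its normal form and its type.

resulting normal form:
  vnil (Vec (Vec Nat 3) 4)
inferred type:
  Vec (Vec (Vec Nat 3) 4) 0
observation: 8 normal-order steps separate the term from its normal form.


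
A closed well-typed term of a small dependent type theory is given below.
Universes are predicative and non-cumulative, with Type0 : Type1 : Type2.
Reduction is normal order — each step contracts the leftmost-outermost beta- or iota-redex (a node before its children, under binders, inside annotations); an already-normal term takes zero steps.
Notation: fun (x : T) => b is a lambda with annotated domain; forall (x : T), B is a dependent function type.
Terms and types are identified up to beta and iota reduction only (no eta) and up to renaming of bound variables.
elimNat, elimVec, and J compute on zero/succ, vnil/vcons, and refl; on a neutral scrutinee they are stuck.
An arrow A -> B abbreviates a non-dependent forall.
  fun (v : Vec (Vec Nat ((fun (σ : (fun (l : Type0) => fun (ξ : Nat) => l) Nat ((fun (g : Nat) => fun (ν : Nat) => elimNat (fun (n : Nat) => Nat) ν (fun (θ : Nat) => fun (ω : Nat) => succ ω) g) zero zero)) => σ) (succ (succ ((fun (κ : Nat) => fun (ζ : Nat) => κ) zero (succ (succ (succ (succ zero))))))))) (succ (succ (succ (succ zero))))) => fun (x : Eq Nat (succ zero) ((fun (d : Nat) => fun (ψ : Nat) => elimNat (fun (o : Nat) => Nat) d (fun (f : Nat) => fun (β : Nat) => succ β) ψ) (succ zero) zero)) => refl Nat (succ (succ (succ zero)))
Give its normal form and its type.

reduced normal form:
  fun (v : Vec (Vec Nat (succ (succ zero))) (succ (succ (succ (succ zero))))) => fun (σ : Eq Nat (succ zero) (succ zero)) => refl Nat (succ (succ (succ zero)))
type:
  Vec (Vec Nat (succ (succ zero))) (succ (succ (succ (succ zero)))) -> Eq Nat (succ zero) (succ zero) -> Eq Nat (succ (succ (succ zero))) (succ (succ (succ zero)))
observation: reduction starts at a beta-redex, and 6 normal-order steps reach the normal form.


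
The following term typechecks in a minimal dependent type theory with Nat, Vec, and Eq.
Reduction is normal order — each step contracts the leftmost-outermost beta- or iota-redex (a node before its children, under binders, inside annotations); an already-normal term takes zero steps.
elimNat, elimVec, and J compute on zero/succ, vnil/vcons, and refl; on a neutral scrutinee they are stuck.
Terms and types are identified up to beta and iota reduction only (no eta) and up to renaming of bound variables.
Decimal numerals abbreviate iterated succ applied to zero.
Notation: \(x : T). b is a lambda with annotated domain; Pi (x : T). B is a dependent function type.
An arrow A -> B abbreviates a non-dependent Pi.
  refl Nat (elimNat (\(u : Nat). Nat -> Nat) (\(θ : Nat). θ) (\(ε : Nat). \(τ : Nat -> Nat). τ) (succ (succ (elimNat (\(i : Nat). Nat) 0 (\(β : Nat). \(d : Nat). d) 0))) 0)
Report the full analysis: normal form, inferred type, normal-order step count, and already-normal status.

reduced normal form:
  refl Nat 0
the term's type:
  Eq Nat 0 0
normal-order step count: 9
already normal: no
first redex: an elimNat iota-redex


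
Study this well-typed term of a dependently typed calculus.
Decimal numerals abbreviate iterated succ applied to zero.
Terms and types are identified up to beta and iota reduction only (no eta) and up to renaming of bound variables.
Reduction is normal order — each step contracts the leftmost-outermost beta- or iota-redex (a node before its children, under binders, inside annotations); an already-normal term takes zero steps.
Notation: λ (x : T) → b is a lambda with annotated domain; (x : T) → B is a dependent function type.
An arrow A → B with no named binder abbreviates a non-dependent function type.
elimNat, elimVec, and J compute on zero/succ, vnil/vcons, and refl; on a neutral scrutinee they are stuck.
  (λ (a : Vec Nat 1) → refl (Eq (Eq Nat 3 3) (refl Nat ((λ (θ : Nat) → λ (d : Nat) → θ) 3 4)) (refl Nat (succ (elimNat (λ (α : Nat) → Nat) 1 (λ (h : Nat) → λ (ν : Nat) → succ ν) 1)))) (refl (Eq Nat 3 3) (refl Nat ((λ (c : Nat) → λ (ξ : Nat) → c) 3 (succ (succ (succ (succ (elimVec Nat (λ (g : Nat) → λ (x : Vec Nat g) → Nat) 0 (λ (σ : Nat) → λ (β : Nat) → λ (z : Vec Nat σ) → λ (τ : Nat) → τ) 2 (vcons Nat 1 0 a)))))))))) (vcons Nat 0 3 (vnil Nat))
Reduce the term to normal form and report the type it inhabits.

reduced normal form:
  refl (Eq (Eq Nat 3 3) (refl Nat 3) (refl Nat 3)) (refl (Eq Nat 3 3) (refl Nat 3))
the term's type:
  Eq (Eq (Eq Nat 3 3) (refl Nat 3) (refl Nat 3)) (refl (Eq Nat 3 3) (refl Nat 3)) (refl (Eq Nat 3 3) (refl Nat 3))


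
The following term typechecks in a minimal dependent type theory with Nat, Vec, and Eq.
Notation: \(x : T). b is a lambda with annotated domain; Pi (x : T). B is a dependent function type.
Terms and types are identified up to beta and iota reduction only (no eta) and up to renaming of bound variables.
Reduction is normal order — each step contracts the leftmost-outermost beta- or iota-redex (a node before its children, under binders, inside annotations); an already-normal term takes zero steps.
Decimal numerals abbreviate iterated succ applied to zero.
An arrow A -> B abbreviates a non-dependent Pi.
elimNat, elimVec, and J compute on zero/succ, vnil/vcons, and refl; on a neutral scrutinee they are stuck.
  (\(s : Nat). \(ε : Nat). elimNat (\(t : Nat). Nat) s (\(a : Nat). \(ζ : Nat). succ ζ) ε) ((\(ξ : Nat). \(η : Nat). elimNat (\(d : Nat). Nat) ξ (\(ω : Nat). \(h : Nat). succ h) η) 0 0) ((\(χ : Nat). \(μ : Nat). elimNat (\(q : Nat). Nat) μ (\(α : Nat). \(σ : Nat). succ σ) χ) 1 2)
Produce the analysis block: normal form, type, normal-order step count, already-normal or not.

normal form:
  3
inferred type:
  Nat
steps to reach normal form (normal order): 21
term was already normal: no
first contracted redex: a beta-redex


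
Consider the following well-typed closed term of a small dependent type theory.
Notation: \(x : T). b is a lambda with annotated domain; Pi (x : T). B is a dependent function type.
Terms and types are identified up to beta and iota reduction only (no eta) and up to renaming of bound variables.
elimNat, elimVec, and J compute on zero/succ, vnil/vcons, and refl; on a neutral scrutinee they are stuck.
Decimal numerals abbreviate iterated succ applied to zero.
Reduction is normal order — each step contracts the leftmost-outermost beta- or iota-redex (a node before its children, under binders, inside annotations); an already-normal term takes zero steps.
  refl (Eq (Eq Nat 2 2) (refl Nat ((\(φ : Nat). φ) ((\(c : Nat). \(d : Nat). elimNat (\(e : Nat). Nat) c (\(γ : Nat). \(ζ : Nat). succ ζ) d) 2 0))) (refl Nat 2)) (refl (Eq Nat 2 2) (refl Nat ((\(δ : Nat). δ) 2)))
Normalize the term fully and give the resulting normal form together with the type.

resulting normal form:
  refl (Eq (Eq Nat 2 2) (refl Nat 2) (refl Nat 2)) (refl (Eq Nat 2 2) (refl Nat 2))
the term's type:
  Eq (Eq (Eq Nat 2 2) (refl Nat 2) (refl Nat 2)) (refl (Eq Nat 2 2) (refl Nat 2)) (refl (Eq Nat 2 2) (refl Nat 2))
observation: normalization takes exactly 5 steps under the normal-order strategy.


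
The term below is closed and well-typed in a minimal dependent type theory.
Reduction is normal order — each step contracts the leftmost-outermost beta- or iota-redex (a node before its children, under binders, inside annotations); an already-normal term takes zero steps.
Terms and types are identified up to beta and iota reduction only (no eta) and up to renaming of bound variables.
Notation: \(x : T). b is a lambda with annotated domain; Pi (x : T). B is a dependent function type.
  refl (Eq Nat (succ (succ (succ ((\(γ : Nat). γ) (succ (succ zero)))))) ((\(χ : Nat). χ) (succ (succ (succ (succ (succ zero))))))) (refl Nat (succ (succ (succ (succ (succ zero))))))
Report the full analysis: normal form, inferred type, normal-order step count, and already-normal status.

resulting normal form:
  refl (Eq Nat (succ (succ (succ (succ (succ zero))))) (succ (succ (succ (succ (succ zero)))))) (refl Nat (succ (succ (succ (succ (succ zero))))))
the term's type:
  Eq (Eq Nat (succ (succ (succ (succ (succ zero))))) (succ (succ (succ (succ (succ zero)))))) (refl Nat (succ (succ (succ (succ (succ zero)))))) (refl Nat (succ (succ (succ (succ (succ zero))))))
normal-order step count: 2
already normal: no
first redex: a beta-redex


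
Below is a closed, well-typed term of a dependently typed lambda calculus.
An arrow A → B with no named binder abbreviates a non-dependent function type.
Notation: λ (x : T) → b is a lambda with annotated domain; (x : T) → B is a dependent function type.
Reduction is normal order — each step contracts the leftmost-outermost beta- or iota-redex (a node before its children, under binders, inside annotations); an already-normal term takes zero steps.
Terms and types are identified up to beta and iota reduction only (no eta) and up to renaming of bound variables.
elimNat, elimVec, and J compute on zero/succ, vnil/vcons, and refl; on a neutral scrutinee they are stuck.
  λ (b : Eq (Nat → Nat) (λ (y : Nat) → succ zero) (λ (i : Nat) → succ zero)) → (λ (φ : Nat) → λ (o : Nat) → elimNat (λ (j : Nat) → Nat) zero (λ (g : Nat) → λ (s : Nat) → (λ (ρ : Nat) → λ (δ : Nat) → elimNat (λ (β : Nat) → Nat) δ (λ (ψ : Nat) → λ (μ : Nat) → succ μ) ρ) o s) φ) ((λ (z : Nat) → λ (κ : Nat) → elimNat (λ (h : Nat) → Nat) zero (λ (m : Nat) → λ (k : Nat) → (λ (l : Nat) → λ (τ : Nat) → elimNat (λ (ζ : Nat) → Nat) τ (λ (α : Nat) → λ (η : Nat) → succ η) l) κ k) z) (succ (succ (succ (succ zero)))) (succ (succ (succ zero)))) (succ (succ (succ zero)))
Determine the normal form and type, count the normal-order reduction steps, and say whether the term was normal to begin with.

reduced normal form:
  λ (b : Eq (Nat → Nat) (λ (y : Nat) → succ zero) (λ (i : Nat) → succ zero)) → succ (succ (succ (succ (succ (succ (succ (succ (succ (succ (succ (succ (succ (succ (succ (succ (succ (succ (succ (succ (succ (succ (succ (succ (succ (succ (succ (succ (succ (succ (succ (succ (succ (succ (succ (succ zero)))))))))))))))))))))))))))))))))))
the term's type:
  Eq (Nat → Nat) (λ (b : Nat) → succ zero) (λ (y : Nat) → succ zero) → Nat
normal-order step count: 114
term was already normal: no
first redex: a beta-redex


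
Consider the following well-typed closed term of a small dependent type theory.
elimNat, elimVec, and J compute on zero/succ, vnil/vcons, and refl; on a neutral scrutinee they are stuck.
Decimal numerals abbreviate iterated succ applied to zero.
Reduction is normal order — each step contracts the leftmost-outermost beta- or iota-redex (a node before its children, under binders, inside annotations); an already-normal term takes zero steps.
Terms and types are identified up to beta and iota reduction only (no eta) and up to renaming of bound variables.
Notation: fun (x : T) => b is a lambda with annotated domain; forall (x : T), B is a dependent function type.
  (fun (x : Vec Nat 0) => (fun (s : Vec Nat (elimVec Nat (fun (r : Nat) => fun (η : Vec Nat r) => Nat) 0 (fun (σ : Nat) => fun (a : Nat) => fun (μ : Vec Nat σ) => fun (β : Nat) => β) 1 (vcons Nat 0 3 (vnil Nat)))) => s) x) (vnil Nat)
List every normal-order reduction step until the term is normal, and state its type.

normal-order reduction:
  (fun (x : Vec Nat 0) => (fun (s : Vec Nat (elimVec Nat (fun (r : Nat) => fun (η : Vec Nat r) => Nat) 0 (fun (σ : Nat) => fun (a : Nat) => fun (μ : Vec Nat σ) => fun (β : Nat) => β) 1 (vcons Nat 0 3 (vnil Nat)))) => s) x) (vnil Nat)
  ~> (fun (x : Vec Nat (elimVec Nat (fun (s : Nat) => fun (r : Vec Nat s) => Nat) 0 (fun (η : Nat) => fun (σ : Nat) => fun (a : Vec Nat η) => fun (μ : Nat) => μ) 1 (vcons Nat 0 3 (vnil Nat)))) => x) (vnil Nat)
  ~> vnil Nat
inferred type:
  Vec Nat 0


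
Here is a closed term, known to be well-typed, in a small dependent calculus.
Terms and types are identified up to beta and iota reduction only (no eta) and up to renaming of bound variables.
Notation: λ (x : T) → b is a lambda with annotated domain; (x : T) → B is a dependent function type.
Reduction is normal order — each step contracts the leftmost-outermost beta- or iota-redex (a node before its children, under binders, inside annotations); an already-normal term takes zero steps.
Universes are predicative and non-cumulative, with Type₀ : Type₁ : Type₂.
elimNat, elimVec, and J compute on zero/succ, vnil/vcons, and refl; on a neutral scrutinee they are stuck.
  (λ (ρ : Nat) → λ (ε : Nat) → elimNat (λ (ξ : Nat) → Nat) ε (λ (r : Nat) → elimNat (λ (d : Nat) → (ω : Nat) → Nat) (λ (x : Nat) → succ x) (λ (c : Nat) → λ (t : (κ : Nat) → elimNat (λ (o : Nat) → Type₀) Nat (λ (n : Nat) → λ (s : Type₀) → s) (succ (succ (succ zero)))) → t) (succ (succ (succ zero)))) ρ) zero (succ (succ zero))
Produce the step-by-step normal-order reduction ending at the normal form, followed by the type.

normal-order reduction sequence:
  (λ (ρ : Nat) → λ (ε : Nat) → elimNat (λ (ξ : Nat) → Nat) ε (λ (r : Nat) → elimNat (λ (d : Nat) → (ω : Nat) → Nat) (λ (x : Nat) → succ x) (λ (c : Nat) → λ (t : (κ : Nat) → elimNat (λ (o : Nat) → Type₀) Nat (λ (n : Nat) → λ (s : Type₀) → s) (succ (succ (succ zero)))) → t) (succ (succ (succ zero)))) ρ) zero (succ (succ zero))
  ~> (λ (ρ : Nat) → elimNat (λ (ε : Nat) → Nat) ρ (λ (ξ : Nat) → elimNat (λ (r : Nat) → (d : Nat) → Nat) (λ (ω : Nat) → succ ω) (λ (x : Nat) → λ (c : (t : Nat) → elimNat (λ (κ : Nat) → Type₀) Nat (λ (o : Nat) → λ (n : Type₀) → n) (succ (succ (succ zero)))) → c) (succ (succ (succ zero)))) zero) (succ (succ zero))
  ~> elimNat (λ (ρ : Nat) → Nat) (succ (succ zero)) (λ (ε : Nat) → elimNat (λ (ξ : Nat) → (r : Nat) → Nat) (λ (d : Nat) → succ d) (λ (ω : Nat) → λ (x : (c : Nat) → elimNat (λ (t : Nat) → Type₀) Nat (λ (κ : Nat) → λ (o : Type₀) → o) (succ (succ (succ zero)))) → x) (succ (succ (succ zero)))) zero
  ~> succ (succ zero)
the term's type:
  Nat


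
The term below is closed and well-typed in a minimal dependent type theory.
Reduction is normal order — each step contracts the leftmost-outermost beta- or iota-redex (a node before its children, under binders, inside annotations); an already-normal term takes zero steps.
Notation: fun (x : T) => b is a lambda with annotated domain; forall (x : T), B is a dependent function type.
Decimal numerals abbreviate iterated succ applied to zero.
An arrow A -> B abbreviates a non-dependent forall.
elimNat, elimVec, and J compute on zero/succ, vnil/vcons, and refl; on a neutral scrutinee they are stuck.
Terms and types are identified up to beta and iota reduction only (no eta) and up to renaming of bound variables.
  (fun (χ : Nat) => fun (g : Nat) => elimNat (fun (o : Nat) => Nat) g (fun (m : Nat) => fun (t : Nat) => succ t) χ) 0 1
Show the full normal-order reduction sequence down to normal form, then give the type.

normal-order reduction:
  (fun (χ : Nat) => fun (g : Nat) => elimNat (fun (o : Nat) => Nat) g (fun (m : Nat) => fun (t : Nat) => succ t) χ) 0 1
  ~> (fun (χ : Nat) => elimNat (fun (g : Nat) => Nat) χ (fun (o : Nat) => fun (m : Nat) => succ m) 0) 1
  ~> elimNat (fun (χ : Nat) => Nat) 1 (fun (g : Nat) => fun (o : Nat) => succ o) 0
  ~> 1
the term's type:
  Nat


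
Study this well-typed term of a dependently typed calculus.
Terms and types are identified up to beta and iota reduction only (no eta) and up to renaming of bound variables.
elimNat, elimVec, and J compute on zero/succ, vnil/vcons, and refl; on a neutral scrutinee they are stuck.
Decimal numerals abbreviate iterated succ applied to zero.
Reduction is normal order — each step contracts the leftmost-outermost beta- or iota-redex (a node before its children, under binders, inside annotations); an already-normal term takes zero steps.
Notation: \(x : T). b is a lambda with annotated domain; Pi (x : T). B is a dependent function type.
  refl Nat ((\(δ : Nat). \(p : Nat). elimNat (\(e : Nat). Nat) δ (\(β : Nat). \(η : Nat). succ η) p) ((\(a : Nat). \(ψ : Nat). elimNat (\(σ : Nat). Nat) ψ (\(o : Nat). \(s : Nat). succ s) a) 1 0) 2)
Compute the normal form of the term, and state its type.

reduced normal form:
  refl Nat 3
type:
  Eq Nat 3 3


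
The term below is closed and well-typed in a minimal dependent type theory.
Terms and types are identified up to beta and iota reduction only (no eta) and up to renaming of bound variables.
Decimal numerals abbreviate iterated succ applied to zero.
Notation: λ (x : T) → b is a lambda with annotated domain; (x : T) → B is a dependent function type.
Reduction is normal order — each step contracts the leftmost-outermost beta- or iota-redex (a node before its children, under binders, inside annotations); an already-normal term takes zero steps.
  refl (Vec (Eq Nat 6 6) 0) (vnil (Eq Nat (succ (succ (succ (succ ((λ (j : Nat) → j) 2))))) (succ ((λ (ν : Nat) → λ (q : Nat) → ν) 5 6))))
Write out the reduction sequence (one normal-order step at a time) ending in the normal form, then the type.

normal-order reduction:
  refl (Vec (Eq Nat 6 6) 0) (vnil (Eq Nat (succ (succ (succ (succ ((λ (j : Nat) → j) 2))))) (succ ((λ (ν : Nat) → λ (q : Nat) → ν) 5 6))))
  ~> refl (Vec (Eq Nat 6 6) 0) (vnil (Eq Nat 6 (succ ((λ (j : Nat) → λ (ν : Nat) → j) 5 6))))
  ~> refl (Vec (Eq Nat 6 6) 0) (vnil (Eq Nat 6 (succ ((λ (j : Nat) → 5) 6))))
  ~> refl (Vec (Eq Nat 6 6) 0) (vnil (Eq Nat 6 6))
type:
  Eq (Vec (Eq Nat 6 6) 0) (vnil (Eq Nat 6 6)) (vnil (Eq Nat 6 6))


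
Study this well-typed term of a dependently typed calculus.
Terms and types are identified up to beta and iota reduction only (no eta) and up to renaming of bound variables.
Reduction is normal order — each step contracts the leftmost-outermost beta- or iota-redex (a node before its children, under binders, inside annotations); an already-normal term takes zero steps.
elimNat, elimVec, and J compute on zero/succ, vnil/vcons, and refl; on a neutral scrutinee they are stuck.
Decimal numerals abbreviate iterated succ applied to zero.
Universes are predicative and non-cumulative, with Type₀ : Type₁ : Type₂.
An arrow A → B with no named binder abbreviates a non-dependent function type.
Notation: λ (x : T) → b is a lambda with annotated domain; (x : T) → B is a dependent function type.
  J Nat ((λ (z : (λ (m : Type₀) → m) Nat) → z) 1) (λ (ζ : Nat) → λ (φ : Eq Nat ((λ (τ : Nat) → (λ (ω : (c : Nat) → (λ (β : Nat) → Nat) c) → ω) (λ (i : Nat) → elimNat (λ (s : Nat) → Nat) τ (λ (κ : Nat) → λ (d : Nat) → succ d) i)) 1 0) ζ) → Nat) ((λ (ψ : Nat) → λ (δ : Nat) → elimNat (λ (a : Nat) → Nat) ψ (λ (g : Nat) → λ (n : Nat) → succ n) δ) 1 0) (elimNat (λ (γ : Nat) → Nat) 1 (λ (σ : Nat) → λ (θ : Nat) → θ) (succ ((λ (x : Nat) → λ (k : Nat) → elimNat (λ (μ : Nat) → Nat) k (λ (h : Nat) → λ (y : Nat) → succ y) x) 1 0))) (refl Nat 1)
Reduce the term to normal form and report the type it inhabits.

reduced normal form:
  1
the term's type:
  Nat
observation: reduction starts at a J iota-redex, and 4 normal-order steps reach the normal form.


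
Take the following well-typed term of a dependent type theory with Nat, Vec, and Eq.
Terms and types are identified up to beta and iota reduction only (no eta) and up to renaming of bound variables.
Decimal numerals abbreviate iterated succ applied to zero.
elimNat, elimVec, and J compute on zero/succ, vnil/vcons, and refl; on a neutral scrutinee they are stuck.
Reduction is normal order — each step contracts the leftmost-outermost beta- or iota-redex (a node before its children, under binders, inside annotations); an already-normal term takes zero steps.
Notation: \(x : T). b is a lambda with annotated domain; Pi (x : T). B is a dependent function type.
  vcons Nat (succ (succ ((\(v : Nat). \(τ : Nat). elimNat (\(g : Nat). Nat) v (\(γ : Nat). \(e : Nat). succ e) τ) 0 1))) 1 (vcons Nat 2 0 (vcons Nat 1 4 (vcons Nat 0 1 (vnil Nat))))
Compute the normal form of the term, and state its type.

normal form:
  vcons Nat 3 1 (vcons Nat 2 0 (vcons Nat 1 4 (vcons Nat 0 1 (vnil Nat))))
the term's type:
  Vec Nat 4
observation: 6 normal-order steps normalize the term, beginning with a beta-redex.


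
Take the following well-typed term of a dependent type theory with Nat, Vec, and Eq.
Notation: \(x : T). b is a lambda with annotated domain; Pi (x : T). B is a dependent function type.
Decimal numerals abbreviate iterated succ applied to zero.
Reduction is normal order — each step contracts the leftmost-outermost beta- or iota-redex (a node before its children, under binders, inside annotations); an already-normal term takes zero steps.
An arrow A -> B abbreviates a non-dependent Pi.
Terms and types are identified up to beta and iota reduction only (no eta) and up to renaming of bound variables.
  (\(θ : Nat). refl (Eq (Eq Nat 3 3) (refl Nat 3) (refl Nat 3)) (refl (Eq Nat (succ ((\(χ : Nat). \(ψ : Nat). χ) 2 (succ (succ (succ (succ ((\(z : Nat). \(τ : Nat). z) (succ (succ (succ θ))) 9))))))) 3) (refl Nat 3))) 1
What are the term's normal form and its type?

reduced normal form:
  refl (Eq (Eq Nat 3 3) (refl Nat 3) (refl Nat 3)) (refl (Eq Nat 3 3) (refl Nat 3))
inferred type:
  Eq (Eq (Eq Nat 3 3) (refl Nat 3) (refl Nat 3)) (refl (Eq Nat 3 3) (refl Nat 3)) (refl (Eq Nat 3 3) (refl Nat 3))


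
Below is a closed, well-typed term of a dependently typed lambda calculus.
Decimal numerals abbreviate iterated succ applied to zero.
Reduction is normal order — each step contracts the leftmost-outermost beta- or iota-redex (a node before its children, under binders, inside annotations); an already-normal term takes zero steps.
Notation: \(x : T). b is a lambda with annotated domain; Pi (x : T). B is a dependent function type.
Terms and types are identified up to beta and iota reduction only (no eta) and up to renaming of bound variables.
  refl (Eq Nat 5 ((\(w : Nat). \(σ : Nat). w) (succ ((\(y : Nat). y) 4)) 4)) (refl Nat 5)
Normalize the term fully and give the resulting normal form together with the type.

reduced normal form:
  refl (Eq Nat 5 5) (refl Nat 5)
type:
  Eq (Eq Nat 5 5) (refl Nat 5) (refl Nat 5)


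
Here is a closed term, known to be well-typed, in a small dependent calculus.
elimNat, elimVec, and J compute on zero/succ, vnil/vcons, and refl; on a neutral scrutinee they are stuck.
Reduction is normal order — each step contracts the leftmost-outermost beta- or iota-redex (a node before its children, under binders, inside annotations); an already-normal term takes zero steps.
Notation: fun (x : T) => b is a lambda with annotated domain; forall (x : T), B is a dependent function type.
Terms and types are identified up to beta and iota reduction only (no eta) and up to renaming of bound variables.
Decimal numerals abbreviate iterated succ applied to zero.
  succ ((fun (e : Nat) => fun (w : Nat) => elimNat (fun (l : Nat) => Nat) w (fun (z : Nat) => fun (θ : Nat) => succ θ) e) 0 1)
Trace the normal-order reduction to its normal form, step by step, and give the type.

normal-order reduction sequence:
  succ ((fun (e : Nat) => fun (w : Nat) => elimNat (fun (l : Nat) => Nat) w (fun (z : Nat) => fun (θ : Nat) => succ θ) e) 0 1)
  ~> succ ((fun (e : Nat) => elimNat (fun (w : Nat) => Nat) e (fun (l : Nat) => fun (z : Nat) => succ z) 0) 1)
  ~> succ (elimNat (fun (e : Nat) => Nat) 1 (fun (w : Nat) => fun (l : Nat) => succ l) 0)
  ~> 2
the term's type:
  Nat


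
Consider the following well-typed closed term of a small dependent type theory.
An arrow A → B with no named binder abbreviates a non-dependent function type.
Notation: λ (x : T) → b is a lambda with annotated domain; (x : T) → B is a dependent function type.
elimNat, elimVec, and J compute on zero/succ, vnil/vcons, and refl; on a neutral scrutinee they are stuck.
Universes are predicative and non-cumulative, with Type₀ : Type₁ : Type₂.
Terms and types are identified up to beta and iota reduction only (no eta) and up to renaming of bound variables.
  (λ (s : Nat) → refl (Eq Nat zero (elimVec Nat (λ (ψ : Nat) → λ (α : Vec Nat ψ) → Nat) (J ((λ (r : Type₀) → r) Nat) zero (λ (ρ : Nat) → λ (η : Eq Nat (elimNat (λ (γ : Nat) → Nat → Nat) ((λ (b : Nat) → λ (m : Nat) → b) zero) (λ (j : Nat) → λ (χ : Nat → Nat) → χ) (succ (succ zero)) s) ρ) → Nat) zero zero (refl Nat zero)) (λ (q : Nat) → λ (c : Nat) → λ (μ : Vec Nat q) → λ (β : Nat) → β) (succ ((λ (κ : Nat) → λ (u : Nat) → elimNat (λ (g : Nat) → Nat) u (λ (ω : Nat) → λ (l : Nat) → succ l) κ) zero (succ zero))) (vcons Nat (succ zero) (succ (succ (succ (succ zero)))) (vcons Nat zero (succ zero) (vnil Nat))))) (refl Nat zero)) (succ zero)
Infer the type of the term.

type:
  Eq (Eq Nat zero zero) (refl Nat zero) (refl Nat zero)


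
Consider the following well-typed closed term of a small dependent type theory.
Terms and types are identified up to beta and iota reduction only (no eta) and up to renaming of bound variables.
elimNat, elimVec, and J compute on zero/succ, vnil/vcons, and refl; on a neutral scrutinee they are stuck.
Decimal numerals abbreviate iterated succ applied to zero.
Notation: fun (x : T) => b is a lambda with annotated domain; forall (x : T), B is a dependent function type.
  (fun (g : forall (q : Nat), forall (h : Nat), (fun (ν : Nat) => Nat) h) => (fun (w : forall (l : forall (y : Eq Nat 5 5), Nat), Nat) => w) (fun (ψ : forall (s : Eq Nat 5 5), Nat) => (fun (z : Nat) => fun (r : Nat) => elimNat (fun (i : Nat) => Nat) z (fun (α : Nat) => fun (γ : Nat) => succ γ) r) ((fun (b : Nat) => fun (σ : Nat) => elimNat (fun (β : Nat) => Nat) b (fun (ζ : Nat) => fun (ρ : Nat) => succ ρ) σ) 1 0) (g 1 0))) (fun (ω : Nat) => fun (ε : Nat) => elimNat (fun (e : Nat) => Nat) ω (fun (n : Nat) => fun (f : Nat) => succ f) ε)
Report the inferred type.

inferred type:
  forall (g : forall (q : Eq Nat 5 5), Nat), Nat
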